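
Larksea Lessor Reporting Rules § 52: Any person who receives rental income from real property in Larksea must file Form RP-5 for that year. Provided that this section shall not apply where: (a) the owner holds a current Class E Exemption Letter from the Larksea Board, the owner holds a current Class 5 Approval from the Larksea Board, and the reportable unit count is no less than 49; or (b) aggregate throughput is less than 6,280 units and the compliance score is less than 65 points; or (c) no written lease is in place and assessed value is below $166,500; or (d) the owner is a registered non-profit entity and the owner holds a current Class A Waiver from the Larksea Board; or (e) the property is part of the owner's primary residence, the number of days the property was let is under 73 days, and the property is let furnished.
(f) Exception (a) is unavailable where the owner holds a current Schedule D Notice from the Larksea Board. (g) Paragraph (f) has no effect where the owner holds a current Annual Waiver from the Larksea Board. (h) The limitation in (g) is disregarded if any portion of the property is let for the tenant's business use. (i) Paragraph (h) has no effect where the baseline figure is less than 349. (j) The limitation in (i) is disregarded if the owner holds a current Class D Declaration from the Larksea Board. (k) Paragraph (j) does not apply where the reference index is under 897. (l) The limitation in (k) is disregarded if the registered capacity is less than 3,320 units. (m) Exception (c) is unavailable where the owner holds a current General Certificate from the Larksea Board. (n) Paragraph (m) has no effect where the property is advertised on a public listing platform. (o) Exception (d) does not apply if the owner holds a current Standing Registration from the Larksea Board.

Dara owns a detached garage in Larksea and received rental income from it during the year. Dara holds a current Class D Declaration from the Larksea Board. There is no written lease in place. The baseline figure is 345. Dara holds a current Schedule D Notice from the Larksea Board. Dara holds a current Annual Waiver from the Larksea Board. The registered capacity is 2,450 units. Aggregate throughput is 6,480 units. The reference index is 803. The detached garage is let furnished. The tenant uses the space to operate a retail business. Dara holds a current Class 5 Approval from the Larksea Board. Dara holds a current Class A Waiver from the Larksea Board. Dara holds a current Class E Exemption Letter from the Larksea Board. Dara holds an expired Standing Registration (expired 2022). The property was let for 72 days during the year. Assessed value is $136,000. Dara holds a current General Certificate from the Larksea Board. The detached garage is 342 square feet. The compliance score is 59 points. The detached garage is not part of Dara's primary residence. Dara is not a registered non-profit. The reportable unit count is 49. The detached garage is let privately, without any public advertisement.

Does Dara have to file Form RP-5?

All of (a)'s requirements are met (a current Class E Exemption Letter is held; a current Class 5 Approval is held; the reportable unit count is 49, meeting the 49 threshold). But: (f) is engaged — a current Schedule D Notice is held. (g) is triggered (a current Annual Waiver is held), but is set aside by (h): (h) operates against (g): the space is let for business use. (i) would limit (h) — the baseline figure is 345, less than the 349 limit — but (j) sets (i) aside: (j) applies — a current Class D Declaration is held. (k) would limit (j) — the reference index is 803, under the 897 limit — but (l) sets (k) aside: (l) is engaged — the registered capacity is 2,450 units, less than the 3,320 units limit. Exception (a) does not apply.
Exception (b) requires that aggregate throughput is less than 6,280 units; but aggregate throughput is 6,480 units, not less than 6,280 units, so (b) is unavailable.
Exception (c)'s conditions are all satisfied: there is no written lease; assessed value is $136,000, below the $166,500 limit. However, paragraphs (m)–(n) must be considered: (m) is triggered — a current General Certificate is held. (n) is inapplicable (the property is let privately without advertisement), so (m) stands. Exception (c) does not apply.
Exception (d) fails — Dara is not a registered non-profit.
Exception (e) fails — the detached garage is not part of the primary residence.
No exception applies. The general rule governs.

Yes — Dara must file Form RP-5.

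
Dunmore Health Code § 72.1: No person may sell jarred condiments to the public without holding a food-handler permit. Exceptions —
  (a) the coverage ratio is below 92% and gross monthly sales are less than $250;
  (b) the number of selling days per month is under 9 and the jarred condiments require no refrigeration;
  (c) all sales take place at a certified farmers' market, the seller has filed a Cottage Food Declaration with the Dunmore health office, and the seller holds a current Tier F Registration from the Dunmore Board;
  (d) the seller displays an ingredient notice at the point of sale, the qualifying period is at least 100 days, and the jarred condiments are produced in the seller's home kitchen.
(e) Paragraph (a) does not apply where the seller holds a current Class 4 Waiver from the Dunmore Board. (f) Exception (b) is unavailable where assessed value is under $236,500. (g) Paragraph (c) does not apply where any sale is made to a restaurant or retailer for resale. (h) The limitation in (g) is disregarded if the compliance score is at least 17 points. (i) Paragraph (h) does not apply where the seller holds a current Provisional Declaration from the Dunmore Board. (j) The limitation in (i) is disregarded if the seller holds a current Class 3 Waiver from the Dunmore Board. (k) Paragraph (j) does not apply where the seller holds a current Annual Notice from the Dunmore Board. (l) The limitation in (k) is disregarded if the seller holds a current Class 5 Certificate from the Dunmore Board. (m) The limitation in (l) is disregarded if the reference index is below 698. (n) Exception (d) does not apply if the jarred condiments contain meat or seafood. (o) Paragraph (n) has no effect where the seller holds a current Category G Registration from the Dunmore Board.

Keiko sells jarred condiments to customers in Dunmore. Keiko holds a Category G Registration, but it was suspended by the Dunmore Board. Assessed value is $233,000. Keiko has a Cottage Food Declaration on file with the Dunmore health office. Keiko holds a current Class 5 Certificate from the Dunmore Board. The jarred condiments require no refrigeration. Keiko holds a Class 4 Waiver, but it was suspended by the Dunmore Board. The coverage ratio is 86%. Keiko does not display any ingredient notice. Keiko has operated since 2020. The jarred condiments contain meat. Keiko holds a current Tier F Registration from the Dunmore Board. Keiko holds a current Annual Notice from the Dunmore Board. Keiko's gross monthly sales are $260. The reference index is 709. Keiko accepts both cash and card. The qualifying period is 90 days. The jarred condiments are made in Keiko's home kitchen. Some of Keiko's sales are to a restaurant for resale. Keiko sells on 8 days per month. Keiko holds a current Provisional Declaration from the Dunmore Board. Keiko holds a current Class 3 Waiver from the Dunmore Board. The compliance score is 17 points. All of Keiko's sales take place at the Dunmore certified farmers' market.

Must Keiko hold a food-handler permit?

No — exception (c) applies; Keiko is not required to hold a food-handler permit.

Exception (a) fails — gross monthly sales are $260, not less than $250.
Exception (b): the number of selling days per month is 8, under the 9 limit; the jarred condiments are shelf-stable — every condition holds. Turning to paragraph (f): (f) operates against (b): assessed value is $233,000, under the $236,500 limit. (b) is therefore removed.
All of (c)'s requirements are met (all sales are at a certified farmers' market; a Cottage Food Declaration is on file; a current Tier F Registration is held). As to paragraphs (g)–(m): (g) is triggered (some sales are to a restaurant for resale), but yields to (h): (h) applies — the compliance score is 17 points, meeting the 17 points threshold. (i) would limit (h) — a current Provisional Declaration is held — but (j) sets (i) aside: (j) operates against (i): a current Class 3 Waiver is held. (k) would limit (j) — a current Annual Notice is held — but (l) sets (k) aside: (l) applies — a current Class 5 Certificate is held. (m), which would lift (l), is inapplicable — the reference index is 709, not below 698. Exception (c) stands.
Exception (d) fails — no ingredient notice is displayed.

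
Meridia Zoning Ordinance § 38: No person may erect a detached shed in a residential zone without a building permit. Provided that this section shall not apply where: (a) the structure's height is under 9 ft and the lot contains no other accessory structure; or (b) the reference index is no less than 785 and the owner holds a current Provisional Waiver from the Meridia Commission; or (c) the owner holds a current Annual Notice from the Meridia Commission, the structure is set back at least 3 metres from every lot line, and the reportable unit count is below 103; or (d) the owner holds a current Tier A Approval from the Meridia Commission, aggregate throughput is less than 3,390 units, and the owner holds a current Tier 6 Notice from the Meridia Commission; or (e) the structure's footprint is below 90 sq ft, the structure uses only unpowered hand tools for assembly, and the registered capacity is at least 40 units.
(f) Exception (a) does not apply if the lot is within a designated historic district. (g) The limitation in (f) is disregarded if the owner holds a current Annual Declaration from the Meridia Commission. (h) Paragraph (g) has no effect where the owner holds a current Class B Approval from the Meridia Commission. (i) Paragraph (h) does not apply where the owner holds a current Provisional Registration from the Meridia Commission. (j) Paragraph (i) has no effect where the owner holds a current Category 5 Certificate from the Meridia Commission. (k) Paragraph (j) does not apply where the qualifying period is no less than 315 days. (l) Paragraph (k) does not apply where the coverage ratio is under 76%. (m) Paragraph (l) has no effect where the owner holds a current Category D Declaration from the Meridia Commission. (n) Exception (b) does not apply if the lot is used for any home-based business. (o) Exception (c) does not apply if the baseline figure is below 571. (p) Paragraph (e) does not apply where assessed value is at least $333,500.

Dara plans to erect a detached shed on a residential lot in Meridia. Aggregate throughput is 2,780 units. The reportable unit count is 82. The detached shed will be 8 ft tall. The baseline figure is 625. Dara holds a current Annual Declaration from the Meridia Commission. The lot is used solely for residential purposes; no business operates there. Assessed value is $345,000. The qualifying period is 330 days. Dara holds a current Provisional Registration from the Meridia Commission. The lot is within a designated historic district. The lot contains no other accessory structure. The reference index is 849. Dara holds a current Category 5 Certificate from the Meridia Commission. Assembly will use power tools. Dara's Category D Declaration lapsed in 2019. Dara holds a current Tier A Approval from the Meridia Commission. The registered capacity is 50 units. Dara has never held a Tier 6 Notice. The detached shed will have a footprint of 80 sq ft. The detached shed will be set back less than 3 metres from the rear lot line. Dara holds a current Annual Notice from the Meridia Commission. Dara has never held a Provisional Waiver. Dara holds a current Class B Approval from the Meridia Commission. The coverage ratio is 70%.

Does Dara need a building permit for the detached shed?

Yes — Dara must obtain a building permit.

Exception (a) is satisfied on its face — the structure's height is 8 ft, under the 9 ft limit; the lot has no other accessory structure. But applying paragraphs (f)–(m): (f) operates against (a): the lot is in a historic district. (g) would limit (f) — a current Annual Declaration is held — but (h) sets (g) aside: (h) operates against (g): a current Class B Approval is held. (i) would limit (h) — a current Provisional Registration is held — but (j) sets (i) aside: (j) applies — a current Category 5 Certificate is held. (k) would limit (j) — the qualifying period is 330 days, meeting the 315 days threshold — but (l) sets (k) aside: (l) operates — the coverage ratio is 70%, under the 76% limit. (m), which would lift (l), is inapplicable — there is no Category D Declaration in force. Exception (a) does not apply.
Exception (b) fails — the Provisional Waiver is not current.
Exception (c) requires that the structure is set back at least 3 metres from every lot line; but the rear setback is under 3 m, so (c) is unavailable.
Exception (d) fails — the Tier 6 Notice is not current.
Exception (e) fails — assembly uses power tools.
Every exception is unavailable, so the rule governs.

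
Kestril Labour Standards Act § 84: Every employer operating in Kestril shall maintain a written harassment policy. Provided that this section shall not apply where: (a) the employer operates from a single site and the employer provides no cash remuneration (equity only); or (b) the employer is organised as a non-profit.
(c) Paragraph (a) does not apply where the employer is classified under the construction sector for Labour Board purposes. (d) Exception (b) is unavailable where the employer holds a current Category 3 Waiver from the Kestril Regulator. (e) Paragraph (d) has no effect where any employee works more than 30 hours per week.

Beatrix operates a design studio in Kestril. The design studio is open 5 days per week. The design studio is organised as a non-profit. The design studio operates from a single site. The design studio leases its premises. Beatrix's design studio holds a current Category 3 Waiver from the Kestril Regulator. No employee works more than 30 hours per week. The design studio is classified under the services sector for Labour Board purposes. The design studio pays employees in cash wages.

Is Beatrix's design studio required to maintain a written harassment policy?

Yes — Beatrix's design studio must maintain a written harassment policy.

Exception (a) fails — employees are paid cash wages.
Exception (b) is satisfied on its face — the employer is a non-profit. But applying paragraphs (d)–(e): (d) applies — a current Category 3 Waiver is held. (e), which would lift (d), is not engaged — no employee exceeds 30 hours/week. Exception (b) does not apply.
No exception applies. The general rule governs.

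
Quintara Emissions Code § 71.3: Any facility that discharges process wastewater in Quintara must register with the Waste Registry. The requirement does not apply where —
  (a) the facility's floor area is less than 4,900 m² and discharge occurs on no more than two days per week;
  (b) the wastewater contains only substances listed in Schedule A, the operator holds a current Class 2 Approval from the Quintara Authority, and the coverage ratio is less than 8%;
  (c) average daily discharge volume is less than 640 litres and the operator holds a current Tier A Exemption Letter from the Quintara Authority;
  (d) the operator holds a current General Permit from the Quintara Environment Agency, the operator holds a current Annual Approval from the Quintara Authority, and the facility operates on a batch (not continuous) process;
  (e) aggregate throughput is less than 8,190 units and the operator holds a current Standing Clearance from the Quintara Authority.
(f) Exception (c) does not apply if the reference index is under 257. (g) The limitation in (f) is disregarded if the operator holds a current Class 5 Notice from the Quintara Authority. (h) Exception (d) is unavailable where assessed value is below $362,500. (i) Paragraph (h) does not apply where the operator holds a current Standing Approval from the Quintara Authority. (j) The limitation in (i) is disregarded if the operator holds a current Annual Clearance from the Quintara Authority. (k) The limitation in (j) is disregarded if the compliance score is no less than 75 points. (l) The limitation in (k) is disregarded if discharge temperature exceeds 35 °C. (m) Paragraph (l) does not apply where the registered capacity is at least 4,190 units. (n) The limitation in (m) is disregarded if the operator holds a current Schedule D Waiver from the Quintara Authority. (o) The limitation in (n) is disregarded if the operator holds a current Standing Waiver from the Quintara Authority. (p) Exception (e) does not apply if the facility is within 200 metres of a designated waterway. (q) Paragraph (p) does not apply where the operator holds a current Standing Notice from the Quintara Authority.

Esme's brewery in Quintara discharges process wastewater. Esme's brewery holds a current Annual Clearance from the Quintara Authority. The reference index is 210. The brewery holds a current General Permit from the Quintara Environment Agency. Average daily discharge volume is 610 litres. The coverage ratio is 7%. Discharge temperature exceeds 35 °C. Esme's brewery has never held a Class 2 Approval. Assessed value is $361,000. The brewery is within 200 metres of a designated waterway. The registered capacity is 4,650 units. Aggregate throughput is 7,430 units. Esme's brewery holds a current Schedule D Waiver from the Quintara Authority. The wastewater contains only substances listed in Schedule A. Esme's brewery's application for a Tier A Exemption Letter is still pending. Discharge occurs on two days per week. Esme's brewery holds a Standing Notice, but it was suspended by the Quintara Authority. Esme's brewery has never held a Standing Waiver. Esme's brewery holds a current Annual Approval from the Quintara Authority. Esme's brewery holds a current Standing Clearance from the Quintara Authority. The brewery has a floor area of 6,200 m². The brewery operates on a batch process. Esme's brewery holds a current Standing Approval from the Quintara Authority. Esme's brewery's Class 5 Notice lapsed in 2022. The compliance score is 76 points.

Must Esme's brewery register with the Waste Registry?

Exception (a) fails — the facility's floor area is 6,200 m², not less than 4,900 m².
Exception (b) does not apply: no current Class 2 Approval is held.
Exception (c) fails — the Tier A Exemption Letter is not current.
Exception (d): a current General Permit is held; a current Annual Approval is held; the facility operates on a batch process — every condition holds. But applying paragraphs (h)–(o): (h) is engaged — assessed value is $361,000, below the $362,500 limit. (i) would limit (h) — a current Standing Approval is held — but (j) sets (i) aside: (j) applies — a current Annual Clearance is held. (k) applies (the compliance score is 76 points, meeting the 75 points threshold), but is itself disapplied by (l): (l) is triggered — discharge temperature exceeds 35 °C. (m) would limit (l) — the registered capacity is 4,650 units, meeting the 4,190 units threshold — but (n) sets (m) aside: (n) is engaged — a current Schedule D Waiver is held. (o), which would lift (n), is not triggered — there is no Standing Waiver in force. Exception (d) does not apply.
Exception (e): aggregate throughput is 7,430 units, less than the 8,190 units limit; a current Standing Clearance is held — every condition holds. However, paragraphs (p)–(q) must be considered: (p) operates — the brewery is within 200 m of a designated waterway. (q), which would lift (p), is inapplicable — no current Standing Notice is held. (e) is therefore removed.
Every exception is unavailable, so the rule governs.

Yes — Esme's brewery must register with the Waste Registry.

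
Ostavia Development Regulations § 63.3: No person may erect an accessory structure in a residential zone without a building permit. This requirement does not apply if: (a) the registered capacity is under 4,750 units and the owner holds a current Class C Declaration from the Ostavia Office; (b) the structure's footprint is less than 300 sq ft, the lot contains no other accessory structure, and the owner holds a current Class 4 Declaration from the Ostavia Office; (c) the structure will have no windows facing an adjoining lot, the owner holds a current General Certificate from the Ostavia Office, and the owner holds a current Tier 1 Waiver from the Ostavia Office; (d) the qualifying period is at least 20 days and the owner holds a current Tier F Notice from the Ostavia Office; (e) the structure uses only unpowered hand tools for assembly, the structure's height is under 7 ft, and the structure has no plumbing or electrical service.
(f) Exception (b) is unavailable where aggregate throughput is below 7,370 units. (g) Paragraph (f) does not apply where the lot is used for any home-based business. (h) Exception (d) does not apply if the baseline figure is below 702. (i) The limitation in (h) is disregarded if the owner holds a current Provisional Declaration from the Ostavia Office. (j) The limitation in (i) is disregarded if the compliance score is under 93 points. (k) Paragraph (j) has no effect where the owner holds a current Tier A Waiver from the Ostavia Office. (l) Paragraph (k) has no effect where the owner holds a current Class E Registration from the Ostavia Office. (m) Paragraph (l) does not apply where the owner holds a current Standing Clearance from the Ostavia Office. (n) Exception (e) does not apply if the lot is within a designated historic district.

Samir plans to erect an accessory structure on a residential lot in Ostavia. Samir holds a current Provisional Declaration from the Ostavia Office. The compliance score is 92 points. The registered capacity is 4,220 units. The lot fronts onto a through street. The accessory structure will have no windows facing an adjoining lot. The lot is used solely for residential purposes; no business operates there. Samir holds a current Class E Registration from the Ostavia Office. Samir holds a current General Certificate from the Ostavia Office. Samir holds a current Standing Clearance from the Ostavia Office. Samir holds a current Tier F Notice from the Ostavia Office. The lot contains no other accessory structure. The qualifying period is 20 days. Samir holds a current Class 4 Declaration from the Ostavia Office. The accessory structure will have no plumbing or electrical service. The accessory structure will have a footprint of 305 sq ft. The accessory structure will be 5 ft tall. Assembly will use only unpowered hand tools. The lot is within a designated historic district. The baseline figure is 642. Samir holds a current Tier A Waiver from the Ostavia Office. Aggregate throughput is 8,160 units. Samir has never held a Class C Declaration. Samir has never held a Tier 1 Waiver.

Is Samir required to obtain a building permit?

Exception (a) does not apply: there is no Class C Declaration in force.
Exception (b) does not apply: the structure's footprint is 305 sq ft, not less than 300 sq ft.
Exception (c) fails — no current Tier 1 Waiver is held.
Exception (d)'s conditions are all satisfied: the qualifying period is 20 days, meeting the 20 days threshold; a current Tier F Notice is held. Under paragraphs (h)–(m): (h) would limit (d) — the baseline figure is 642, below the 702 limit — but (i) sets (h) aside: (i) operates against (h): a current Provisional Declaration is held. (j) would limit (i) — the compliance score is 92 points, under the 93 points limit — but (k) sets (j) aside: (k) is triggered — a current Tier A Waiver is held. (l) would limit (k) — a current Class E Registration is held — but (m) sets (l) aside: (m) operates against (l): a current Standing Clearance is held. Exception (d) stands.
All of (e)'s requirements are met (assembly uses only hand tools; the structure's height is 5 ft, under the 7 ft limit; there is no plumbing or electrical service). Turning to paragraph (n): (n) operates against (e): the lot is in a historic district. (e) is therefore removed.

No — exception (d) applies; Samir does not need a building permit.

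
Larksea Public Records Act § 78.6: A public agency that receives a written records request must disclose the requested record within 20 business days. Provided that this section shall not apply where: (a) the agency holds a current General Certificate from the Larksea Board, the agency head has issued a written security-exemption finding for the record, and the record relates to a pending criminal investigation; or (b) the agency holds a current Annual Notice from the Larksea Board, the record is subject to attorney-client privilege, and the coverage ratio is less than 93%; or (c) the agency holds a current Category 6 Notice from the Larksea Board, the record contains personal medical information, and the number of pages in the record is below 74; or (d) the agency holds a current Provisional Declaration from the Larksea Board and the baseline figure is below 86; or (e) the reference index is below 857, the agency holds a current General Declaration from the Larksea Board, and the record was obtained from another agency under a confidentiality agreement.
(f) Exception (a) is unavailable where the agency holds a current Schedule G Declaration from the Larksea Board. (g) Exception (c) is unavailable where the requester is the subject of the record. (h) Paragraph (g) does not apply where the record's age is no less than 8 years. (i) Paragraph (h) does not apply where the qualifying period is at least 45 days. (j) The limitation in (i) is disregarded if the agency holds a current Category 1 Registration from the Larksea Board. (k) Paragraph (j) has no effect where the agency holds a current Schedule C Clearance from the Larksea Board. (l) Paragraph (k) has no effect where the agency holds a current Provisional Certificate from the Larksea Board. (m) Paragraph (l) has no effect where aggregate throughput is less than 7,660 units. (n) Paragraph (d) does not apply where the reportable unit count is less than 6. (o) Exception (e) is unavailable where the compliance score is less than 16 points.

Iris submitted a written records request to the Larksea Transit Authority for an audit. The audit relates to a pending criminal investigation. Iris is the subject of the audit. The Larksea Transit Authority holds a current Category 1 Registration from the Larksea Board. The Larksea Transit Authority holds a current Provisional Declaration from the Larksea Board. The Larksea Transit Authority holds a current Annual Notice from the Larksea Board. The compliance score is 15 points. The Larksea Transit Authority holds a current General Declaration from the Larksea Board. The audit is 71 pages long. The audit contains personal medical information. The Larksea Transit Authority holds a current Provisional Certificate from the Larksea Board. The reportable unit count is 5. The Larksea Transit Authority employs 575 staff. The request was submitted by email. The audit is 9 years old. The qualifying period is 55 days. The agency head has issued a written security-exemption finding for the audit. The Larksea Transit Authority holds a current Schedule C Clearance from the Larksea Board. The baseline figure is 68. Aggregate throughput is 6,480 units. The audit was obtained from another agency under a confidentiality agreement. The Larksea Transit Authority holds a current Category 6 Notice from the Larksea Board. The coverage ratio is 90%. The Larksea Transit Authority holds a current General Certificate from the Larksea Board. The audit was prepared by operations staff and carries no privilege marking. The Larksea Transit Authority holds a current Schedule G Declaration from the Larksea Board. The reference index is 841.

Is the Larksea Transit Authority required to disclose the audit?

Exception (a)'s conditions are all satisfied: a current General Certificate is held; a written security-exemption finding has been issued; the audit relates to a pending investigation. But applying paragraph (f): (f) operates against (a): a current Schedule G Declaration is held. (a) is therefore removed.
Exception (b) fails — the audit carries no privilege marking.
Exception (c) is satisfied on its face — a current Category 6 Notice is held; the audit contains personal medical information; the number of pages in the record is 71, below the 74 limit. Turning to paragraphs (g)–(m): (g) operates against (c): Iris is the subject of the audit. (h) is engaged (the record's age is 9 years, meeting the 8 years threshold), but yields to (i): (i) operates — the qualifying period is 55 days, meeting the 45 days threshold. (j) would limit (i) — a current Category 1 Registration is held — but (k) sets (j) aside: (k) applies — a current Schedule C Clearance is held. (l) is engaged (a current Provisional Certificate is held), but is itself disapplied by (m): (m) is engaged — aggregate throughput is 6,480 units, less than the 7,660 units limit. So (c) is unavailable.
All of (d)'s requirements are met (a current Provisional Declaration is held; the baseline figure is 68, below the 86 limit). But: (n) operates against (d): the reportable unit count is 5, less than the 6 limit. So (d) is unavailable.
Exception (e): the reference index is 841, below the 857 limit; a current General Declaration is held; the audit was obtained under a confidentiality agreement — every condition holds. Turning to paragraph (o): (o) operates against (e): the compliance score is 15 points, less than the 16 points limit. So (e) is unavailable.
No exception displaces § 78.6.

Yes — the Larksea Transit Authority must disclose the audit.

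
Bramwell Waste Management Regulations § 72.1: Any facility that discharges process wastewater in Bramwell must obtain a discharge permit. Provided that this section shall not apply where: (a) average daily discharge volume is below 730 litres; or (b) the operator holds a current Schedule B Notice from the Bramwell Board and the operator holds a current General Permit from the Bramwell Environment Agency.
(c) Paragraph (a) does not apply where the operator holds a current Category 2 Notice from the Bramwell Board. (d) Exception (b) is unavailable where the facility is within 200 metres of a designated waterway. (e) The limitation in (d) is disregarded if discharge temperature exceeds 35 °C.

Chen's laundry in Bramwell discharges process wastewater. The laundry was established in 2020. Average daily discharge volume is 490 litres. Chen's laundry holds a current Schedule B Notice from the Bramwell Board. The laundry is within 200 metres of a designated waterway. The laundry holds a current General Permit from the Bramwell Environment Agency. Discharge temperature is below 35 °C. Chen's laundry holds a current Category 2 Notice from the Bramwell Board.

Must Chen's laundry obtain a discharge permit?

All of (a)'s requirements are met (average daily discharge volume is 490 litres, below the 730 litres limit). Turning to paragraph (c): (c) operates against (a): a current Category 2 Notice is held. (a) is therefore removed.
Exception (b)'s conditions are all satisfied: a current Schedule B Notice is held; a current General Permit is held. However, paragraphs (d)–(e) must be considered: (d) is engaged — the laundry is within 200 m of a designated waterway. (e) does not operate here (discharge temperature is below 35 °C), so (d) stands. Exception (b) does not apply.
No exception applies. The general rule governs.

Yes — Chen's laundry must obtain a discharge permit.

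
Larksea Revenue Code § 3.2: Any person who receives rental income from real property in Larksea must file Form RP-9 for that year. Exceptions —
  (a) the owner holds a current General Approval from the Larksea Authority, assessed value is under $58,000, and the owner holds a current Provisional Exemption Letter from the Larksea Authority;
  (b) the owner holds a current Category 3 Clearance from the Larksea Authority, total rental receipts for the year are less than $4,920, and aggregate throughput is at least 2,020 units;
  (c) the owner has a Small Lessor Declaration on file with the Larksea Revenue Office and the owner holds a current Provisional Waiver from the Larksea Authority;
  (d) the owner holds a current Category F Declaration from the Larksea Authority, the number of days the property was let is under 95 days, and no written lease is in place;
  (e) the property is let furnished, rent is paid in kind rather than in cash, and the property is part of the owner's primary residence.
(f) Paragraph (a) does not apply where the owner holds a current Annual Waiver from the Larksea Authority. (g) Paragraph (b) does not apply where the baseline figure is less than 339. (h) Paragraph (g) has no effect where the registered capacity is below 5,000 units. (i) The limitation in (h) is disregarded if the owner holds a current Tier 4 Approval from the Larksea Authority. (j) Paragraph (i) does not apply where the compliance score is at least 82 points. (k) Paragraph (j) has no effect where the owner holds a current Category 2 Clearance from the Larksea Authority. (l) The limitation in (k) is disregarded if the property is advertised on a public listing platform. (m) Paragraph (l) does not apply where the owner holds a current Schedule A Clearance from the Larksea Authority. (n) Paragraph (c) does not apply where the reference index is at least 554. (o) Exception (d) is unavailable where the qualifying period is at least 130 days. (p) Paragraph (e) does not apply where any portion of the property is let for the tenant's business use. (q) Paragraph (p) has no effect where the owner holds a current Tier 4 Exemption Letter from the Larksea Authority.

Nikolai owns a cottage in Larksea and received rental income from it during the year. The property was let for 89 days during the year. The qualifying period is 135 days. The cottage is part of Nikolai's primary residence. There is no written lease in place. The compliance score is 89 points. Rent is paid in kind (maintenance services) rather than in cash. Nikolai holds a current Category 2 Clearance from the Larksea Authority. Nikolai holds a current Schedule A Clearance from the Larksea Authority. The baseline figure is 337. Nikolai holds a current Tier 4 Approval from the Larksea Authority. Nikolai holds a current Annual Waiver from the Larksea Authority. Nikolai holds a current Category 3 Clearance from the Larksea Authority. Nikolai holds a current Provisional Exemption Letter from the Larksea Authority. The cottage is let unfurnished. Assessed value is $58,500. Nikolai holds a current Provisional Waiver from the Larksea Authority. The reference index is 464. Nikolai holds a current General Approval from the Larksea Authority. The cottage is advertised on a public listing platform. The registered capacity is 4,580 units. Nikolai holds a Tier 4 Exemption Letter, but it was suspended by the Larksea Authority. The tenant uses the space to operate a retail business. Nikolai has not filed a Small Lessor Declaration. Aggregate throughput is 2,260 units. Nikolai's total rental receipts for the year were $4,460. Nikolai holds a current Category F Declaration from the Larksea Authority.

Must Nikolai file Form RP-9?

Exception (a) does not apply: assessed value is $58,500, not under $58,000.
All of (b)'s requirements are met (a current Category 3 Clearance is held; total rental receipts for the year are $4,460, less than the $4,920 limit; aggregate throughput is 2,260 units, meeting the 2,020 units threshold). But applying paragraphs (g)–(m): (g) operates against (b): the baseline figure is 337, less than the 339 limit. (h) operates (the registered capacity is 4,580 units, below the 5,000 units limit), but is displaced by (i): (i) operates against (h): a current Tier 4 Approval is held. (j) is triggered (the compliance score is 89 points, meeting the 82 points threshold), but is overridden by (k): (k) is engaged — a current Category 2 Clearance is held. (l) applies (the property is publicly advertised), but is overridden by (m): (m) operates against (l): a current Schedule A Clearance is held. So (b) is unavailable.
Exception (c) requires that the owner has a Small Lessor Declaration on file with the Larksea Revenue Office; but no Small Lessor Declaration is on file, so (c) is unavailable.
Exception (d) is satisfied on its face — a current Category F Declaration is held; the number of days the property was let is 89 days, under the 95 days limit; there is no written lease. However, paragraph (o) must be considered: (o) is triggered — the qualifying period is 135 days, meeting the 130 days threshold. (d) is therefore removed.
Exception (e) does not apply: the property is let unfurnished.
No exception applies. The general rule governs.

Yes — Nikolai must file Form RP-9.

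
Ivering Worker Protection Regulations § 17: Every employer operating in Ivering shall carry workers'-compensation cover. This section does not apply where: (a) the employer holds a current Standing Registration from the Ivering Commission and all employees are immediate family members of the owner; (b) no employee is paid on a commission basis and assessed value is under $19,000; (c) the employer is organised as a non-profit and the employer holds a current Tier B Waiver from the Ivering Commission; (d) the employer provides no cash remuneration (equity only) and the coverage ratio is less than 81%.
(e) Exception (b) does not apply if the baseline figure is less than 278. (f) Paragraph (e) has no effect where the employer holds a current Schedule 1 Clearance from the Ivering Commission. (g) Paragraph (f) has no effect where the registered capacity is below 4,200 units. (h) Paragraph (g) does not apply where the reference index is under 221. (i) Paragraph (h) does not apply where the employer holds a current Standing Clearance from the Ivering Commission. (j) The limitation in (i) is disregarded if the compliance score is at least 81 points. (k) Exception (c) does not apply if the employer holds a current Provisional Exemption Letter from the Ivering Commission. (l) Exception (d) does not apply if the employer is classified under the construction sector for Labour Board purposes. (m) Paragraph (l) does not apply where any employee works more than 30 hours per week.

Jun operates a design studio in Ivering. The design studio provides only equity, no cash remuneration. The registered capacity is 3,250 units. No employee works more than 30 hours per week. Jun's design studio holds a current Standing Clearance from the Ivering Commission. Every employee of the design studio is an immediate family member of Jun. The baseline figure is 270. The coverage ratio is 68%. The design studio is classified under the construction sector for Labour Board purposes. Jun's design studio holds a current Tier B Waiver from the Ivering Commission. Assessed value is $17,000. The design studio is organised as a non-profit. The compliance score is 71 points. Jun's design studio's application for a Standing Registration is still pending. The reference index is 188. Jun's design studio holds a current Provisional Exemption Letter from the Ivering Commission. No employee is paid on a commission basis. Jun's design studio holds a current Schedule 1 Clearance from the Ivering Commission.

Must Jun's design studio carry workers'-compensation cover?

Exception (a) fails — the Standing Registration is not current.
Exception (b)'s conditions are all satisfied: no employee is paid on commission; assessed value is $17,000, under the $19,000 limit. Turning to paragraphs (e)–(j): (e) is engaged — the baseline figure is 270, less than the 278 limit. (f) would limit (e) — a current Schedule 1 Clearance is held — but (g) sets (f) aside: (g) is triggered — the registered capacity is 3,250 units, below the 4,200 units limit. (h) is engaged (the reference index is 188, under the 221 limit), but yields to (i): (i) operates against (h): a current Standing Clearance is held. (j) is inapplicable (the compliance score is 71 points, short of 81 points), so (i) stands. Exception (b) does not apply.
Exception (c)'s conditions are all satisfied: the employer is a non-profit; a current Tier B Waiver is held. But: (k) applies — a current Provisional Exemption Letter is held. Exception (c) does not apply.
Exception (d) is satisfied on its face — remuneration is equity-only; the coverage ratio is 68%, less than the 81% limit. However, paragraphs (l)–(m) must be considered: (l) operates against (d): the design studio is classified under the construction sector. (m), which would lift (l), does not operate here — no employee exceeds 30 hours/week. Exception (d) does not apply.
No exception displaces § 17.

Yes — Jun's design studio must carry workers'-compensation cover.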